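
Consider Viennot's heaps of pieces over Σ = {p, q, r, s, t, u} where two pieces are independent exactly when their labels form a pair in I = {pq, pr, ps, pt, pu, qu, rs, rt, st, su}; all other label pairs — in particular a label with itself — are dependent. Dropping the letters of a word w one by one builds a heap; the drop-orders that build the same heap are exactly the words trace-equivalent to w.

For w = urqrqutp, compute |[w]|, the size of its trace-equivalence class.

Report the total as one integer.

16

0(u) covers ∅
1(r) covers 0:u
2(q) covers 1:r
3(r) covers 2:q
4(q) covers 3:r
5(u) covers 3:r
6(t) covers 4:q, 5:u
7(p) covers ∅
floor of heap: 0:u, 7:p
completions by unplaced set U, small U first (add the entries for U minus each lowest piece of U):
  |U|=1: {6}:1  {7}:1
  |U|=2: {4,6}:1  {5,6}:1  {6,7}:2
  |U|=3: {4,5,6}:2  {4,6,7}:3  {5,6,7}:3
  |U|=4: {3,4,5,6}:2  {4,5,6,7}:8
  |U|=5: {2,3,4,5,6}:2  {3,4,5,6,7}:10
  |U|=6: {1,2,3,4,5,6}:2  {2,3,4,5,6,7}:12
  start at 0(u): 14
  start at 7(p): 2
sum over floor = 16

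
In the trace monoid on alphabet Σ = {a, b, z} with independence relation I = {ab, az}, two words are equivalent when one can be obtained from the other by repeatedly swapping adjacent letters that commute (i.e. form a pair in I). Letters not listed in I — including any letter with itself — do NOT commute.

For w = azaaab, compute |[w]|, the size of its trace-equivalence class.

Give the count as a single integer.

#0=a has no predecessor
#1=z has no predecessor
#2=a depends on [0:a]
#3=a depends on [2:a]
#4=a depends on [3:a]
#5=b depends on [1:z]
sources: [0:a, 1:z]
N(rest) = Σ N(rest − s) over sources s of rest; N(one piece) = 1:
  size 1 → [4]=1  [5]=1
  size 2 → [1,5]=1  [3,4]=1  [4,5]=2
  size 3 → [1,4,5]=3  [2,3,4]=1  [3,4,5]=3
  size 4 → [0,2,3,4]=1  [1,3,4,5]=6  [2,3,4,5]=4
  first=0(a) contributes 10
  first=1(z) contributes 5
|[w]| = 15

15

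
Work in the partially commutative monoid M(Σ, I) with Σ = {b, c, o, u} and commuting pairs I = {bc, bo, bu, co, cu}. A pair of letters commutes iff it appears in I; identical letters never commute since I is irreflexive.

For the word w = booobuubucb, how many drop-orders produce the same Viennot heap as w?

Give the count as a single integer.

drop 0:b onto floor
drop 1:o onto floor
drop 2:o onto {1:o}
drop 3:o onto {2:o}
drop 4:b onto {0:b}
drop 5:u onto {3:o}
drop 6:u onto {5:u}
drop 7:b onto {4:b}
drop 8:u onto {6:u}
drop 9:c onto floor
drop 10:b onto {7:b}
ground layer = {0:b, 1:o, 9:c}
drop-orders for the pieces not yet dropped (sum over which currently-grounded one goes next):
  1 to go: {8} 1  {9} 1  {10} 1
  2 to go: {6,8} 1  {7,10} 1  {8,9} 2  {8,10} 2  {9,10} 2
  3 to go: {4,7,10} 1  {5,6,8} 1  {6,8,9} 3  {6,8,10} 3  {7,8,10} 3  {7,9,10} 3  {8,9,10} 6
  4 to go: {0,4,7,10} 1  {3,5,6,8} 1  {4,7,8,10} 4  {4,7,9,10} 4  {5,6,8,9} 4  {5,6,8,10} 4  {6,7,8,10} 6  {6,8,9,10} 12  {7,8,9,10} 12
  5 to go: {0,4,7,8,10} 5  {0,4,7,9,10} 5  {2,3,5,6,8} 1  {3,5,6,8,9} 5  {3,5,6,8,10} 5  {4,6,7,8,10} 10  {4,7,8,9,10} 20  {5,6,7,8,10} 10  {5,6,8,9,10} 20  {6,7,8,9,10} 30
  6 to go: {0,4,6,7,8,10} 15  {0,4,7,8,9,10} 30  {1,2,3,5,6,8} 1  {2,3,5,6,8,9} 6  {2,3,5,6,8,10} 6  {3,5,6,7,8,10} 15  {3,5,6,8,9,10} 30  {4,5,6,7,8,10} 20  {4,6,7,8,9,10} 60  {5,6,7,8,9,10} 60
  7 to go: {0,4,5,6,7,8,10} 35  {0,4,6,7,8,9,10} 105  {1,2,3,5,6,8,9} 7  {1,2,3,5,6,8,10} 7  {2,3,5,6,7,8,10} 21  {2,3,5,6,8,9,10} 42  {3,4,5,6,7,8,10} 35  {3,5,6,7,8,9,10} 105  {4,5,6,7,8,9,10} 140
  8 to go: {0,3,4,5,6,7,8,10} 70  {0,4,5,6,7,8,9,10} 280  {1,2,3,5,6,7,8,10} 28  {1,2,3,5,6,8,9,10} 56  {2,3,4,5,6,7,8,10} 56  {2,3,5,6,7,8,9,10} 168  {3,4,5,6,7,8,9,10} 280
  9 to go: {0,2,3,4,5,6,7,8,10} 126  {0,3,4,5,6,7,8,9,10} 630  {1,2,3,4,5,6,7,8,10} 84  {1,2,3,5,6,7,8,9,10} 252  {2,3,4,5,6,7,8,9,10} 504
  if 0:b drops first: 840 orders
  if 1:o drops first: 1260 orders
  if 9:c drops first: 210 orders
heap linearizations: 2310

2310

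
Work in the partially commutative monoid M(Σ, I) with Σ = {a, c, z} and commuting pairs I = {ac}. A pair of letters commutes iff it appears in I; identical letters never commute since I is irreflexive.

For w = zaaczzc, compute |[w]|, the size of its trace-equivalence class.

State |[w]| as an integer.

drop 0:z onto floor
drop 1:a onto {0:z}
drop 2:a onto {1:a}
drop 3:c onto {0:z}
drop 4:z onto {2:a, 3:c}
drop 5:z onto {4:z}
drop 6:c onto {5:z}
ground layer = {0:z}
drop-orders for the pieces not yet dropped (sum over which currently-grounded one goes next):
  1 to go: {6} 1
  2 to go: {5,6} 1
  3 to go: {4,5,6} 1
  4 to go: {2,4,5,6} 1  {3,4,5,6} 1
  5 to go: {1,2,4,5,6} 1  {2,3,4,5,6} 2
  if 0:z drops first: 3 orders

3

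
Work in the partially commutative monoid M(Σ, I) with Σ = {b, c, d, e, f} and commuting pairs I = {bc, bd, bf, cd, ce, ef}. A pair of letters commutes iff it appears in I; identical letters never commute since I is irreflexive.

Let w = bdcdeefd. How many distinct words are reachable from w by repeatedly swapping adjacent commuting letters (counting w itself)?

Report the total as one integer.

48

piece 0:b — minimal
piece 1:d — minimal
piece 2:c — minimal
piece 3:d rests on {1:d}
piece 4:e rests on {0:b, 3:d}
piece 5:e rests on {4:e}
piece 6:f rests on {2:c, 3:d}
piece 7:d rests on {5:e, 6:f}
minimal pieces: {0:b, 1:d, 2:c}
ways to finish when only these pieces remain (= sum over removing one remaining piece with nothing left below it):
  1 left: {7}→1
  2 left: {5,7}→1  {6,7}→1
  3 left: {2,6,7}→1  {4,5,7}→1  {5,6,7}→2
  4 left: {0,4,5,7}→1  {2,5,6,7}→3  {4,5,6,7}→3
  5 left: {0,4,5,6,7}→4  {2,4,5,6,7}→6  {3,4,5,6,7}→3
  6 left: {0,2,4,5,6,7}→10  {0,3,4,5,6,7}→7  {1,3,4,5,6,7}→3  {2,3,4,5,6,7}→9
  placing 0:b first → 12 extensions
  placing 1:d first → 26 extensions
  placing 2:c first → 10 extensions
total linear extensions = 48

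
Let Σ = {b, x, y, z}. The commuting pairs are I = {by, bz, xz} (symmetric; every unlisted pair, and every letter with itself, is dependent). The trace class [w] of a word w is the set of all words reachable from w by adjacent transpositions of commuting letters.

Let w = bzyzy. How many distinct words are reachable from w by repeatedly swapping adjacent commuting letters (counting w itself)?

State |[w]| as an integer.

piece 0:b — minimal
piece 1:z — minimal
piece 2:y rests on {1:z}
piece 3:z rests on {2:y}
piece 4:y rests on {3:z}
minimal pieces: {0:b, 1:z}
ways to finish when only these pieces remain (= sum over removing one remaining piece with nothing left below it):
  1 left: {0}→1  {4}→1
  2 left: {0,4}→2  {3,4}→1
  3 left: {0,3,4}→3  {2,3,4}→1
  placing 0:b first → 1 extensions
  placing 1:z first → 4 extensions
total linear extensions = 5

5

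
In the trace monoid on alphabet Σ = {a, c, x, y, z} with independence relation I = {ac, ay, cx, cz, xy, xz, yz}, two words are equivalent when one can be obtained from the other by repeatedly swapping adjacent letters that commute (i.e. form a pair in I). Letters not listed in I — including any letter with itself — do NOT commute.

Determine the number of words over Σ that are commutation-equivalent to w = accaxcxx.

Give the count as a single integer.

#0=a has no predecessor
#1=c has no predecessor
#2=c depends on [1:c]
#3=a depends on [0:a]
#4=x depends on [3:a]
#5=c depends on [2:c]
#6=x depends on [4:x]
#7=x depends on [6:x]
sources: [0:a, 1:c]
N(rest) = Σ N(rest − s) over sources s of rest; N(one piece) = 1:
  size 1 → [5]=1  [7]=1
  size 2 → [2,5]=1  [5,7]=2  [6,7]=1
  size 3 → [1,2,5]=1  [2,5,7]=3  [4,6,7]=1  [5,6,7]=3
  size 4 → [1,2,5,7]=4  [2,5,6,7]=6  [3,4,6,7]=1  [4,5,6,7]=4
  size 5 → [0,3,4,6,7]=1  [1,2,5,6,7]=10  [2,4,5,6,7]=10  [3,4,5,6,7]=5
  size 6 → [0,3,4,5,6,7]=6  [1,2,4,5,6,7]=20  [2,3,4,5,6,7]=15
  first=0(a) contributes 35
  first=1(c) contributes 21
|[w]| = 56

56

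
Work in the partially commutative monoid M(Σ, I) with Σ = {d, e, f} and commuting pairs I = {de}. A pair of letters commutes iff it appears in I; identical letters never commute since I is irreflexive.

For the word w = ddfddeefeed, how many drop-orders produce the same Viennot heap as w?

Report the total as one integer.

drop 0:d onto floor
drop 1:d onto {0:d}
drop 2:f onto {1:d}
drop 3:d onto {2:f}
drop 4:d onto {3:d}
drop 5:e onto {2:f}
drop 6:e onto {5:e}
drop 7:f onto {4:d, 6:e}
drop 8:e onto {7:f}
drop 9:e onto {8:e}
drop 10:d onto {7:f}
ground layer = {0:d}
drop-orders for the pieces not yet dropped (sum over which currently-grounded one goes next):
  1 to go: {9} 1  {10} 1
  2 to go: {8,9} 1  {9,10} 2
  3 to go: {8,9,10} 3
  4 to go: {7,8,9,10} 3
  5 to go: {4,7,8,9,10} 3  {6,7,8,9,10} 3
  6 to go: {3,4,7,8,9,10} 3  {4,6,7,8,9,10} 6  {5,6,7,8,9,10} 3
  7 to go: {3,4,6,7,8,9,10} 9  {4,5,6,7,8,9,10} 9
  8 to go: {3,4,5,6,7,8,9,10} 18
  9 to go: {2,3,4,5,6,7,8,9,10} 18
  if 0:d drops first: 18 orders

18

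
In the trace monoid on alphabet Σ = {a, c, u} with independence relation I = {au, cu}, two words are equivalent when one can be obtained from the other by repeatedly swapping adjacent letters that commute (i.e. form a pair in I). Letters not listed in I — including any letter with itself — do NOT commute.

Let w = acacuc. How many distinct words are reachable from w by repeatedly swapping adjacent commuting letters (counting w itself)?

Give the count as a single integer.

#0=a has no predecessor
#1=c depends on [0:a]
#2=a depends on [1:c]
#3=c depends on [2:a]
#4=u has no predecessor
#5=c depends on [3:c]
sources: [0:a, 4:u]
N(rest) = Σ N(rest − s) over sources s of rest; N(one piece) = 1:
  size 1 → [4]=1  [5]=1
  size 2 → [3,5]=1  [4,5]=2
  size 3 → [2,3,5]=1  [3,4,5]=3
  size 4 → [1,2,3,5]=1  [2,3,4,5]=4
  first=0(a) contributes 5
  first=4(u) contributes 1
|[w]| = 6

6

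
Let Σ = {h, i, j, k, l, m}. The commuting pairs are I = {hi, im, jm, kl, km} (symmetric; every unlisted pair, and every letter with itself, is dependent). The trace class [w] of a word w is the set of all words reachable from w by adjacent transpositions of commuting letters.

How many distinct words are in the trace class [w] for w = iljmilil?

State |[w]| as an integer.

#0=i has no predecessor
#1=l depends on [0:i]
#2=j depends on [1:l]
#3=m depends on [1:l]
#4=i depends on [2:j]
#5=l depends on [3:m, 4:i]
#6=i depends on [5:l]
#7=l depends on [6:i]
sources: [0:i]
N(rest) = Σ N(rest − s) over sources s of rest; N(one piece) = 1:
  size 1 → [7]=1
  size 2 → [6,7]=1
  size 3 → [5,6,7]=1
  size 4 → [3,5,6,7]=1  [4,5,6,7]=1
  size 5 → [2,4,5,6,7]=1  [3,4,5,6,7]=2
  size 6 → [2,3,4,5,6,7]=3
  first=0(i) contributes 3

3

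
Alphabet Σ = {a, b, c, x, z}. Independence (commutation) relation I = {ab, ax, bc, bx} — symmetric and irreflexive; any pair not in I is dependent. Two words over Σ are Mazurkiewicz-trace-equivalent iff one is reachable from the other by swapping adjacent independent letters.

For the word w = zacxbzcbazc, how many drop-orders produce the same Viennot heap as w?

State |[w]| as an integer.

drop 0:z onto floor
drop 1:a onto {0:z}
drop 2:c onto {1:a}
drop 3:x onto {2:c}
drop 4:b onto {0:z}
drop 5:z onto {3:x, 4:b}
drop 6:c onto {5:z}
drop 7:b onto {5:z}
drop 8:a onto {6:c}
drop 9:z onto {7:b, 8:a}
drop 10:c onto {9:z}
ground layer = {0:z}
drop-orders for the pieces not yet dropped (sum over which currently-grounded one goes next):
  1 to go: {10} 1
  2 to go: {9,10} 1
  3 to go: {7,9,10} 1  {8,9,10} 1
  4 to go: {6,8,9,10} 1  {7,8,9,10} 2
  5 to go: {6,7,8,9,10} 3
  6 to go: {5,6,7,8,9,10} 3
  7 to go: {3,5,6,7,8,9,10} 3  {4,5,6,7,8,9,10} 3
  8 to go: {2,3,5,6,7,8,9,10} 3  {3,4,5,6,7,8,9,10} 6
  9 to go: {1,2,3,5,6,7,8,9,10} 3  {2,3,4,5,6,7,8,9,10} 9
  if 0:z drops first: 12 orders

12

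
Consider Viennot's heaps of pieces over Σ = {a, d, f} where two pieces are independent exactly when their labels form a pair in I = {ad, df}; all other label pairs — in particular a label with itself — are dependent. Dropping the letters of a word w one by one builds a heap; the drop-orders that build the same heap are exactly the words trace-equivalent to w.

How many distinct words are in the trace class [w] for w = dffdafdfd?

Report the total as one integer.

drop 0:d onto floor
drop 1:f onto floor
drop 2:f onto {1:f}
drop 3:d onto {0:d}
drop 4:a onto {2:f}
drop 5:f onto {4:a}
drop 6:d onto {3:d}
drop 7:f onto {5:f}
drop 8:d onto {6:d}
ground layer = {0:d, 1:f}
drop-orders for the pieces not yet dropped (sum over which currently-grounded one goes next):
  1 to go: {7} 1  {8} 1
  2 to go: {5,7} 1  {6,8} 1  {7,8} 2
  3 to go: {3,6,8} 1  {4,5,7} 1  {5,7,8} 3  {6,7,8} 3
  4 to go: {0,3,6,8} 1  {2,4,5,7} 1  {3,6,7,8} 4  {4,5,7,8} 4  {5,6,7,8} 6
  5 to go: {0,3,6,7,8} 5  {1,2,4,5,7} 1  {2,4,5,7,8} 5  {3,5,6,7,8} 10  {4,5,6,7,8} 10
  6 to go: {0,3,5,6,7,8} 15  {1,2,4,5,7,8} 6  {2,4,5,6,7,8} 15  {3,4,5,6,7,8} 20
  7 to go: {0,3,4,5,6,7,8} 35  {1,2,4,5,6,7,8} 21  {2,3,4,5,6,7,8} 35
  if 0:d drops first: 56 orders
  if 1:f drops first: 70 orders
heap linearizations: 126

126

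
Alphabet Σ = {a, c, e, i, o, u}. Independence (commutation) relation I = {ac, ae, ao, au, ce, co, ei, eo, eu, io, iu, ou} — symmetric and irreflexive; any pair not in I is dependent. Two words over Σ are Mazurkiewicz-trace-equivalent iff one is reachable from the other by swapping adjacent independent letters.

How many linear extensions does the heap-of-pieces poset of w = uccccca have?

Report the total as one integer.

0(u) covers ∅
1(c) covers 0:u
2(c) covers 1:c
3(c) covers 2:c
4(c) covers 3:c
5(c) covers 4:c
6(a) covers ∅
floor of heap: 0:u, 6:a
completions by unplaced set U, small U first (add the entries for U minus each lowest piece of U):
  |U|=1: {5}:1  {6}:1
  |U|=2: {4,5}:1  {5,6}:2
  |U|=3: {3,4,5}:1  {4,5,6}:3
  |U|=4: {2,3,4,5}:1  {3,4,5,6}:4
  |U|=5: {1,2,3,4,5}:1  {2,3,4,5,6}:5
  start at 0(u): 6
  start at 6(a): 1
sum over floor = 7

7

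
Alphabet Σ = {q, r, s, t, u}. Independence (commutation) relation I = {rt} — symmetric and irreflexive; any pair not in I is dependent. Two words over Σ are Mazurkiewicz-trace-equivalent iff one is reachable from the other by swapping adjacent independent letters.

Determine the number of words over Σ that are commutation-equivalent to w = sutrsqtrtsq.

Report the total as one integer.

6

drop 0:s onto floor
drop 1:u onto {0:s}
drop 2:t onto {1:u}
drop 3:r onto {1:u}
drop 4:s onto {2:t, 3:r}
drop 5:q onto {4:s}
drop 6:t onto {5:q}
drop 7:r onto {5:q}
drop 8:t onto {6:t}
drop 9:s onto {7:r, 8:t}
drop 10:q onto {9:s}
ground layer = {0:s}
drop-orders for the pieces not yet dropped (sum over which currently-grounded one goes next):
  1 to go: {10} 1
  2 to go: {9,10} 1
  3 to go: {7,9,10} 1  {8,9,10} 1
  4 to go: {6,8,9,10} 1  {7,8,9,10} 2
  5 to go: {6,7,8,9,10} 3
  6 to go: {5,6,7,8,9,10} 3
  7 to go: {4,5,6,7,8,9,10} 3
  8 to go: {2,4,5,6,7,8,9,10} 3  {3,4,5,6,7,8,9,10} 3
  9 to go: {2,3,4,5,6,7,8,9,10} 6
  if 0:s drops first: 6 orders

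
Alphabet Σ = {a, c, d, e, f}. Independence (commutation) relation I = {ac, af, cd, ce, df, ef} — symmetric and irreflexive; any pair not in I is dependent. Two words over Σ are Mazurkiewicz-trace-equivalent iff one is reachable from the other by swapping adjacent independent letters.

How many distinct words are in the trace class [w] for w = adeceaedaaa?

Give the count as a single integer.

11

0(a) covers ∅
1(d) covers 0:a
2(e) covers 1:d
3(c) covers ∅
4(e) covers 2:e
5(a) covers 4:e
6(e) covers 5:a
7(d) covers 6:e
8(a) covers 7:d
9(a) covers 8:a
10(a) covers 9:a
floor of heap: 0:a, 3:c
completions by unplaced set U, small U first (add the entries for U minus each lowest piece of U):
  |U|=1: {3}:1  {10}:1
  |U|=2: {3,10}:2  {9,10}:1
  |U|=3: {3,9,10}:3  {8,9,10}:1
  |U|=4: {3,8,9,10}:4  {7,8,9,10}:1
  |U|=5: {3,7,8,9,10}:5  {6,7,8,9,10}:1
  |U|=6: {3,6,7,8,9,10}:6  {5,6,7,8,9,10}:1
  |U|=7: {3,5,6,7,8,9,10}:7  {4,5,6,7,8,9,10}:1
  |U|=8: {2,4,5,6,7,8,9,10}:1  {3,4,5,6,7,8,9,10}:8
  |U|=9: {1,2,4,5,6,7,8,9,10}:1  {2,3,4,5,6,7,8,9,10}:9
  start at 0(a): 10
  start at 3(c): 1
sum over floor = 11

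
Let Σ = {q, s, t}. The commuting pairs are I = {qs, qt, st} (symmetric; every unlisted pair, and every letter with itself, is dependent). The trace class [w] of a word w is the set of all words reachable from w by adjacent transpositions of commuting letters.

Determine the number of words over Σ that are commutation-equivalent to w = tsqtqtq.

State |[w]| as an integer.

0(t) covers ∅
1(s) covers ∅
2(q) covers ∅
3(t) covers 0:t
4(q) covers 2:q
5(t) covers 3:t
6(q) covers 4:q
floor of heap: 0:t, 1:s, 2:q
completions by unplaced set U, small U first (add the entries for U minus each lowest piece of U):
  |U|=1: {1}:1  {5}:1  {6}:1
  |U|=2: {1,5}:2  {1,6}:2  {3,5}:1  {4,6}:1  {5,6}:2
  |U|=3: {0,3,5}:1  {1,3,5}:3  {1,4,6}:3  {1,5,6}:6  {2,4,6}:1  {3,5,6}:3  {4,5,6}:3
  |U|=4: {0,1,3,5}:4  {0,3,5,6}:4  {1,2,4,6}:4  {1,3,5,6}:12  {1,4,5,6}:12  {2,4,5,6}:4  {3,4,5,6}:6
  |U|=5: {0,1,3,5,6}:20  {0,3,4,5,6}:10  {1,2,4,5,6}:20  {1,3,4,5,6}:30  {2,3,4,5,6}:10
  start at 0(t): 60
  start at 1(s): 20
  start at 2(q): 60
sum over floor = 140

140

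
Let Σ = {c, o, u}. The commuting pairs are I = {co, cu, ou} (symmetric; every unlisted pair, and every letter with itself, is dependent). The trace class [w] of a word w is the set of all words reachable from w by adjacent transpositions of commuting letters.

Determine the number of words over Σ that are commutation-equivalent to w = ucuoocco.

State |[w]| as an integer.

piece 0:u — minimal
piece 1:c — minimal
piece 2:u rests on {0:u}
piece 3:o — minimal
piece 4:o rests on {3:o}
piece 5:c rests on {1:c}
piece 6:c rests on {5:c}
piece 7:o rests on {4:o}
minimal pieces: {0:u, 1:c, 3:o}
ways to finish when only these pieces remain (= sum over removing one remaining piece with nothing left below it):
  1 left: {2}→1  {6}→1  {7}→1
  2 left: {0,2}→1  {2,6}→2  {2,7}→2  {4,7}→1  {5,6}→1  {6,7}→2
  3 left: {0,2,6}→3  {0,2,7}→3  {1,5,6}→1  {2,4,7}→3  {2,5,6}→3  {2,6,7}→6  {3,4,7}→1  {4,6,7}→3  {5,6,7}→3
  4 left: {0,2,4,7}→6  {0,2,5,6}→6  {0,2,6,7}→12  {1,2,5,6}→4  {1,5,6,7}→4  {2,3,4,7}→4  {2,4,6,7}→12  {2,5,6,7}→12  {3,4,6,7}→4  {4,5,6,7}→6
  5 left: {0,1,2,5,6}→10  {0,2,3,4,7}→10  {0,2,4,6,7}→30  {0,2,5,6,7}→30  {1,2,5,6,7}→20  {1,4,5,6,7}→10  {2,3,4,6,7}→20  {2,4,5,6,7}→30  {3,4,5,6,7}→10
  6 left: {0,1,2,5,6,7}→60  {0,2,3,4,6,7}→60  {0,2,4,5,6,7}→90  {1,2,4,5,6,7}→60  {1,3,4,5,6,7}→20  {2,3,4,5,6,7}→60
  placing 0:u first → 140 extensions
  placing 1:c first → 210 extensions
  placing 3:o first → 210 extensions
total linear extensions = 560

560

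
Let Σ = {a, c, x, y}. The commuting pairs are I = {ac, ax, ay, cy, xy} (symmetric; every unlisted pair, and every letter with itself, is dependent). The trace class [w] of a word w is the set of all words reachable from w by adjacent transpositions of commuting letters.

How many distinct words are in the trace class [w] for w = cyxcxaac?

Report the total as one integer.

#0=c has no predecessor
#1=y has no predecessor
#2=x depends on [0:c]
#3=c depends on [2:x]
#4=x depends on [3:c]
#5=a has no predecessor
#6=a depends on [5:a]
#7=c depends on [4:x]
sources: [0:c, 1:y, 5:a]
N(rest) = Σ N(rest − s) over sources s of rest; N(one piece) = 1:
  size 1 → [1]=1  [6]=1  [7]=1
  size 2 → [1,6]=2  [1,7]=2  [4,7]=1  [5,6]=1  [6,7]=2
  size 3 → [1,4,7]=3  [1,5,6]=3  [1,6,7]=6  [3,4,7]=1  [4,6,7]=3  [5,6,7]=3
  size 4 → [1,3,4,7]=4  [1,4,6,7]=12  [1,5,6,7]=12  [2,3,4,7]=1  [3,4,6,7]=4  [4,5,6,7]=6
  size 5 → [0,2,3,4,7]=1  [1,2,3,4,7]=5  [1,3,4,6,7]=20  [1,4,5,6,7]=30  [2,3,4,6,7]=5  [3,4,5,6,7]=10
  size 6 → [0,1,2,3,4,7]=6  [0,2,3,4,6,7]=6  [1,2,3,4,6,7]=30  [1,3,4,5,6,7]=60  [2,3,4,5,6,7]=15
  first=0(c) contributes 105
  first=1(y) contributes 21
  first=5(a) contributes 42
|[w]| = 168

168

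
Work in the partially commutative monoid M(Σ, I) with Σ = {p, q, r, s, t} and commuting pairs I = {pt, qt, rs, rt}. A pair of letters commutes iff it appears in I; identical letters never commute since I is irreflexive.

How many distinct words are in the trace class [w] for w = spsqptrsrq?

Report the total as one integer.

12

drop 0:s onto floor
drop 1:p onto {0:s}
drop 2:s onto {1:p}
drop 3:q onto {2:s}
drop 4:p onto {3:q}
drop 5:t onto {2:s}
drop 6:r onto {4:p}
drop 7:s onto {4:p, 5:t}
drop 8:r onto {6:r}
drop 9:q onto {7:s, 8:r}
ground layer = {0:s}
drop-orders for the pieces not yet dropped (sum over which currently-grounded one goes next):
  1 to go: {9} 1
  2 to go: {7,9} 1  {8,9} 1
  3 to go: {5,7,9} 1  {6,8,9} 1  {7,8,9} 2
  4 to go: {5,7,8,9} 3  {6,7,8,9} 3
  5 to go: {4,6,7,8,9} 3  {5,6,7,8,9} 6
  6 to go: {3,4,6,7,8,9} 3  {4,5,6,7,8,9} 9
  7 to go: {3,4,5,6,7,8,9} 12
  8 to go: {2,3,4,5,6,7,8,9} 12
  if 0:s drops first: 12 orders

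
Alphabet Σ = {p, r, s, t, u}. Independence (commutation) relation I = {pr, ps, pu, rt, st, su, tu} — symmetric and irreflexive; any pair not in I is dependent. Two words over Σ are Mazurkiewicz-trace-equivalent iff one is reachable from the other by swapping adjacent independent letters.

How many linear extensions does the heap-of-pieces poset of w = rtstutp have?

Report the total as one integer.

70

0(r) covers ∅
1(t) covers ∅
2(s) covers 0:r
3(t) covers 1:t
4(u) covers 0:r
5(t) covers 3:t
6(p) covers 5:t
floor of heap: 0:r, 1:t
completions by unplaced set U, small U first (add the entries for U minus each lowest piece of U):
  |U|=1: {2}:1  {4}:1  {6}:1
  |U|=2: {2,4}:2  {2,6}:2  {4,6}:2  {5,6}:1
  |U|=3: {0,2,4}:2  {2,4,6}:6  {2,5,6}:3  {3,5,6}:1  {4,5,6}:3
  |U|=4: {0,2,4,6}:8  {1,3,5,6}:1  {2,3,5,6}:4  {2,4,5,6}:12  {3,4,5,6}:4
  |U|=5: {0,2,4,5,6}:20  {1,2,3,5,6}:5  {1,3,4,5,6}:5  {2,3,4,5,6}:20
  start at 0(r): 30
  start at 1(t): 40
sum over floor = 70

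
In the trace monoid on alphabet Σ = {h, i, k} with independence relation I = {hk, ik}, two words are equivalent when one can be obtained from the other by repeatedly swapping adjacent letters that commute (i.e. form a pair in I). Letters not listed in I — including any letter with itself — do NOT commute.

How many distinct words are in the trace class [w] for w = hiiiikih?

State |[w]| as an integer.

8

drop 0:h onto floor
drop 1:i onto {0:h}
drop 2:i onto {1:i}
drop 3:i onto {2:i}
drop 4:i onto {3:i}
drop 5:k onto floor
drop 6:i onto {4:i}
drop 7:h onto {6:i}
ground layer = {0:h, 5:k}
drop-orders for the pieces not yet dropped (sum over which currently-grounded one goes next):
  1 to go: {5} 1  {7} 1
  2 to go: {5,7} 2  {6,7} 1
  3 to go: {4,6,7} 1  {5,6,7} 3
  4 to go: {3,4,6,7} 1  {4,5,6,7} 4
  5 to go: {2,3,4,6,7} 1  {3,4,5,6,7} 5
  6 to go: {1,2,3,4,6,7} 1  {2,3,4,5,6,7} 6
  if 0:h drops first: 7 orders
  if 5:k drops first: 1 orders
heap linearizations: 8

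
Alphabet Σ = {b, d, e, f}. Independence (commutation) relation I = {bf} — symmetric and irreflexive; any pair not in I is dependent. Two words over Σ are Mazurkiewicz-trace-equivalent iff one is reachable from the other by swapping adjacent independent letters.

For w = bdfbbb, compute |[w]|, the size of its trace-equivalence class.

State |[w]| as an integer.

4

#0=b has no predecessor
#1=d depends on [0:b]
#2=f depends on [1:d]
#3=b depends on [1:d]
#4=b depends on [3:b]
#5=b depends on [4:b]
sources: [0:b]
N(rest) = Σ N(rest − s) over sources s of rest; N(one piece) = 1:
  size 1 → [2]=1  [5]=1
  size 2 → [2,5]=2  [4,5]=1
  size 3 → [2,4,5]=3  [3,4,5]=1
  size 4 → [2,3,4,5]=4
  first=0(b) contributes 4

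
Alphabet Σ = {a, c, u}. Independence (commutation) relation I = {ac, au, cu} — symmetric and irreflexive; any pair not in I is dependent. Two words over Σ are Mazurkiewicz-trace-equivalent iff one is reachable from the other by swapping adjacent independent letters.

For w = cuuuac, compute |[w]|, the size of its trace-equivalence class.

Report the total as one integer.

60

0(c) covers ∅
1(u) covers ∅
2(u) covers 1:u
3(u) covers 2:u
4(a) covers ∅
5(c) covers 0:c
floor of heap: 0:c, 1:u, 4:a
completions by unplaced set U, small U first (add the entries for U minus each lowest piece of U):
  |U|=1: {3}:1  {4}:1  {5}:1
  |U|=2: {0,5}:1  {2,3}:1  {3,4}:2  {3,5}:2  {4,5}:2
  |U|=3: {0,3,5}:3  {0,4,5}:3  {1,2,3}:1  {2,3,4}:3  {2,3,5}:3  {3,4,5}:6
  |U|=4: {0,2,3,5}:6  {0,3,4,5}:12  {1,2,3,4}:4  {1,2,3,5}:4  {2,3,4,5}:12
  start at 0(c): 20
  start at 1(u): 30
  start at 4(a): 10
sum over floor = 60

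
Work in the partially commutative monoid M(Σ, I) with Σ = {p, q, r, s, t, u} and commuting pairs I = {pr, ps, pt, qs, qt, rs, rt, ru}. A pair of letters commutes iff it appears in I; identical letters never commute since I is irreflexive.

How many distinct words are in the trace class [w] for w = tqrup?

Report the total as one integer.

drop 0:t onto floor
drop 1:q onto floor
drop 2:r onto {1:q}
drop 3:u onto {0:t, 1:q}
drop 4:p onto {3:u}
ground layer = {0:t, 1:q}
drop-orders for the pieces not yet dropped (sum over which currently-grounded one goes next):
  1 to go: {2} 1  {4} 1
  2 to go: {2,4} 2  {3,4} 1
  3 to go: {0,3,4} 1  {2,3,4} 3
  if 0:t drops first: 3 orders
  if 1:q drops first: 4 orders
heap linearizations: 7

7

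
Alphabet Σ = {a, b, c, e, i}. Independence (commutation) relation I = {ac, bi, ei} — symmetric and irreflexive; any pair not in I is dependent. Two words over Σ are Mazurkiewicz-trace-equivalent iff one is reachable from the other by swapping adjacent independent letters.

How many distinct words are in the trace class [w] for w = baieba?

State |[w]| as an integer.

piece 0:b — minimal
piece 1:a rests on {0:b}
piece 2:i rests on {1:a}
piece 3:e rests on {1:a}
piece 4:b rests on {3:e}
piece 5:a rests on {2:i, 4:b}
minimal pieces: {0:b}
ways to finish when only these pieces remain (= sum over removing one remaining piece with nothing left below it):
  1 left: {5}→1
  2 left: {2,5}→1  {4,5}→1
  3 left: {2,4,5}→2  {3,4,5}→1
  4 left: {2,3,4,5}→3
  placing 0:b first → 3 extensions

3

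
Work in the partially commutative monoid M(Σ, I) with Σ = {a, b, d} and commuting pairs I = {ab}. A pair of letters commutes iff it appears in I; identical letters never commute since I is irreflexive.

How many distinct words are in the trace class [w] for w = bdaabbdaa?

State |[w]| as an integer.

6

0(b) covers ∅
1(d) covers 0:b
2(a) covers 1:d
3(a) covers 2:a
4(b) covers 1:d
5(b) covers 4:b
6(d) covers 3:a, 5:b
7(a) covers 6:d
8(a) covers 7:a
floor of heap: 0:b
completions by unplaced set U, small U first (add the entries for U minus each lowest piece of U):
  |U|=1: {8}:1
  |U|=2: {7,8}:1
  |U|=3: {6,7,8}:1
  |U|=4: {3,6,7,8}:1  {5,6,7,8}:1
  |U|=5: {2,3,6,7,8}:1  {3,5,6,7,8}:2  {4,5,6,7,8}:1
  |U|=6: {2,3,5,6,7,8}:3  {3,4,5,6,7,8}:3
  |U|=7: {2,3,4,5,6,7,8}:6
  start at 0(b): 6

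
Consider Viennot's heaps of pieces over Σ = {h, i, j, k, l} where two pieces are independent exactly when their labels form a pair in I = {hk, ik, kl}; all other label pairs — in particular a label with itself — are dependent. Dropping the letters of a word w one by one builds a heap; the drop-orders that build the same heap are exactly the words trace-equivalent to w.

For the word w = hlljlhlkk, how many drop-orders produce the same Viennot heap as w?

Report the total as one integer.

#0=h has no predecessor
#1=l depends on [0:h]
#2=l depends on [1:l]
#3=j depends on [2:l]
#4=l depends on [3:j]
#5=h depends on [4:l]
#6=l depends on [5:h]
#7=k depends on [3:j]
#8=k depends on [7:k]
sources: [0:h]
N(rest) = Σ N(rest − s) over sources s of rest; N(one piece) = 1:
  size 1 → [6]=1  [8]=1
  size 2 → [5,6]=1  [6,8]=2  [7,8]=1
  size 3 → [4,5,6]=1  [5,6,8]=3  [6,7,8]=3
  size 4 → [4,5,6,8]=4  [5,6,7,8]=6
  size 5 → [4,5,6,7,8]=10
  size 6 → [3,4,5,6,7,8]=10
  size 7 → [2,3,4,5,6,7,8]=10
  first=0(h) contributes 10

10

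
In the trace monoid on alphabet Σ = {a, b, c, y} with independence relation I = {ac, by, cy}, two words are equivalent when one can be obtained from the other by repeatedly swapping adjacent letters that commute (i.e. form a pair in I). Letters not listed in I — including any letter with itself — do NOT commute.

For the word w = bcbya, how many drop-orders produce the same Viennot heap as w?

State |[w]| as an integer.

#0=b has no predecessor
#1=c depends on [0:b]
#2=b depends on [1:c]
#3=y has no predecessor
#4=a depends on [2:b, 3:y]
sources: [0:b, 3:y]
N(rest) = Σ N(rest − s) over sources s of rest; N(one piece) = 1:
  size 1 → [4]=1
  size 2 → [2,4]=1  [3,4]=1
  size 3 → [1,2,4]=1  [2,3,4]=2
  first=0(b) contributes 3
  first=3(y) contributes 1
|[w]| = 4

4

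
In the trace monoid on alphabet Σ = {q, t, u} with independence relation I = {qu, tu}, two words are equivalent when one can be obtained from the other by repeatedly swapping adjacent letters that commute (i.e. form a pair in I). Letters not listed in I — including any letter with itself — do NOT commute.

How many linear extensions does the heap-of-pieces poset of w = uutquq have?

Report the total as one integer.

#0=u has no predecessor
#1=u depends on [0:u]
#2=t has no predecessor
#3=q depends on [2:t]
#4=u depends on [1:u]
#5=q depends on [3:q]
sources: [0:u, 2:t]
N(rest) = Σ N(rest − s) over sources s of rest; N(one piece) = 1:
  size 1 → [4]=1  [5]=1
  size 2 → [1,4]=1  [3,5]=1  [4,5]=2
  size 3 → [0,1,4]=1  [1,4,5]=3  [2,3,5]=1  [3,4,5]=3
  size 4 → [0,1,4,5]=4  [1,3,4,5]=6  [2,3,4,5]=4
  first=0(u) contributes 10
  first=2(t) contributes 10
|[w]| = 20

20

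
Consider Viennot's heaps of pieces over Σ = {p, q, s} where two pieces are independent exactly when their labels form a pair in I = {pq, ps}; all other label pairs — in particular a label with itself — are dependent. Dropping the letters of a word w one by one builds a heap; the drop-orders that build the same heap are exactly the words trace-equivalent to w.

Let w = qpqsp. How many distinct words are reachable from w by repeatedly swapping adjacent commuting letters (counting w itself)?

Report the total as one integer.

10

#0=q has no predecessor
#1=p has no predecessor
#2=q depends on [0:q]
#3=s depends on [2:q]
#4=p depends on [1:p]
sources: [0:q, 1:p]
N(rest) = Σ N(rest − s) over sources s of rest; N(one piece) = 1:
  size 1 → [3]=1  [4]=1
  size 2 → [1,4]=1  [2,3]=1  [3,4]=2
  size 3 → [0,2,3]=1  [1,3,4]=3  [2,3,4]=3
  first=0(q) contributes 6
  first=1(p) contributes 4
|[w]| = 10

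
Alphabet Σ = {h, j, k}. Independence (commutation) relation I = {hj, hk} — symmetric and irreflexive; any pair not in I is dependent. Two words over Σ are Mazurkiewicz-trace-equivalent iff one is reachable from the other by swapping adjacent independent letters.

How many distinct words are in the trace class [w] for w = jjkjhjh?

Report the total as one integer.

#0=j has no predecessor
#1=j depends on [0:j]
#2=k depends on [1:j]
#3=j depends on [2:k]
#4=h has no predecessor
#5=j depends on [3:j]
#6=h depends on [4:h]
sources: [0:j, 4:h]
N(rest) = Σ N(rest − s) over sources s of rest; N(one piece) = 1:
  size 1 → [5]=1  [6]=1
  size 2 → [3,5]=1  [4,6]=1  [5,6]=2
  size 3 → [2,3,5]=1  [3,5,6]=3  [4,5,6]=3
  size 4 → [1,2,3,5]=1  [2,3,5,6]=4  [3,4,5,6]=6
  size 5 → [0,1,2,3,5]=1  [1,2,3,5,6]=5  [2,3,4,5,6]=10
  first=0(j) contributes 15
  first=4(h) contributes 6
|[w]| = 21

21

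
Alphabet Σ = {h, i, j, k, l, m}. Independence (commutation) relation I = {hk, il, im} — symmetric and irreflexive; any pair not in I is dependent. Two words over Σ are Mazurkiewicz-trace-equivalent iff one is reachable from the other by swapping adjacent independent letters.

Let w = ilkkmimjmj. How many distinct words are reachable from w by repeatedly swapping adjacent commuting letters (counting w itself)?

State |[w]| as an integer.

6

piece 0:i — minimal
piece 1:l — minimal
piece 2:k rests on {0:i, 1:l}
piece 3:k rests on {2:k}
piece 4:m rests on {3:k}
piece 5:i rests on {3:k}
piece 6:m rests on {4:m}
piece 7:j rests on {5:i, 6:m}
piece 8:m rests on {7:j}
piece 9:j rests on {8:m}
minimal pieces: {0:i, 1:l}
ways to finish when only these pieces remain (= sum over removing one remaining piece with nothing left below it):
  1 left: {9}→1
  2 left: {8,9}→1
  3 left: {7,8,9}→1
  4 left: {5,7,8,9}→1  {6,7,8,9}→1
  5 left: {4,6,7,8,9}→1  {5,6,7,8,9}→2
  6 left: {4,5,6,7,8,9}→3
  7 left: {3,4,5,6,7,8,9}→3
  8 left: {2,3,4,5,6,7,8,9}→3
  placing 0:i first → 3 extensions
  placing 1:l first → 3 extensions
total linear extensions = 6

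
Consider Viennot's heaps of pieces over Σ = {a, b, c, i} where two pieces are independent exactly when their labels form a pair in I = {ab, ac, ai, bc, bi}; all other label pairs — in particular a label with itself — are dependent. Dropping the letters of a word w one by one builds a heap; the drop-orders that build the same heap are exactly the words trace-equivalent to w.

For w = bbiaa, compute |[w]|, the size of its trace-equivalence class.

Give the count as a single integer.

drop 0:b onto floor
drop 1:b onto {0:b}
drop 2:i onto floor
drop 3:a onto floor
drop 4:a onto {3:a}
ground layer = {0:b, 2:i, 3:a}
drop-orders for the pieces not yet dropped (sum over which currently-grounded one goes next):
  1 to go: {1} 1  {2} 1  {4} 1
  2 to go: {0,1} 1  {1,2} 2  {1,4} 2  {2,4} 2  {3,4} 1
  3 to go: {0,1,2} 3  {0,1,4} 3  {1,2,4} 6  {1,3,4} 3  {2,3,4} 3
  if 0:b drops first: 12 orders
  if 2:i drops first: 6 orders
  if 3:a drops first: 12 orders
heap linearizations: 30

30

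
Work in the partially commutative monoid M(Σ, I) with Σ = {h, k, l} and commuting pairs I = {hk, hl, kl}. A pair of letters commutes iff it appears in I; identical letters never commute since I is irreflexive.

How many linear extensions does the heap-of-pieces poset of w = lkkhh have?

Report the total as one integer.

30

drop 0:l onto floor
drop 1:k onto floor
drop 2:k onto {1:k}
drop 3:h onto floor
drop 4:h onto {3:h}
ground layer = {0:l, 1:k, 3:h}
drop-orders for the pieces not yet dropped (sum over which currently-grounded one goes next):
  1 to go: {0} 1  {2} 1  {4} 1
  2 to go: {0,2} 2  {0,4} 2  {1,2} 1  {2,4} 2  {3,4} 1
  3 to go: {0,1,2} 3  {0,2,4} 6  {0,3,4} 3  {1,2,4} 3  {2,3,4} 3
  if 0:l drops first: 6 orders
  if 1:k drops first: 12 orders
  if 3:h drops first: 12 orders
heap linearizations: 30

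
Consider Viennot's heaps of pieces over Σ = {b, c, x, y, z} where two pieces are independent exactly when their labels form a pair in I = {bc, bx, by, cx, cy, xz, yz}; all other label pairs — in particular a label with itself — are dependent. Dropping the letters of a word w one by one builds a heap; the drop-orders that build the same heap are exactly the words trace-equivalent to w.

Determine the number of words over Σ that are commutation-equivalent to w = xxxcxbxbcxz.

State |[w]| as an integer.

2772

#0=x has no predecessor
#1=x depends on [0:x]
#2=x depends on [1:x]
#3=c has no predecessor
#4=x depends on [2:x]
#5=b has no predecessor
#6=x depends on [4:x]
#7=b depends on [5:b]
#8=c depends on [3:c]
#9=x depends on [6:x]
#10=z depends on [7:b, 8:c]
sources: [0:x, 3:c, 5:b]
N(rest) = Σ N(rest − s) over sources s of rest; N(one piece) = 1:
  size 1 → [9]=1  [10]=1
  size 2 → [6,9]=1  [7,10]=1  [8,10]=1  [9,10]=2
  size 3 → [3,8,10]=1  [4,6,9]=1  [5,7,10]=1  [6,9,10]=3  [7,8,10]=2  [7,9,10]=3  [8,9,10]=3
  size 4 → [2,4,6,9]=1  [3,7,8,10]=3  [3,8,9,10]=4  [4,6,9,10]=4  [5,7,8,10]=3  [5,7,9,10]=4  [6,7,9,10]=6  [6,8,9,10]=6  [7,8,9,10]=8
  size 5 → [1,2,4,6,9]=1  [2,4,6,9,10]=5  [3,5,7,8,10]=6  [3,6,8,9,10]=10  [3,7,8,9,10]=15  [4,6,7,9,10]=10  [4,6,8,9,10]=10  [5,6,7,9,10]=10  [5,7,8,9,10]=15  [6,7,8,9,10]=20
  size 6 → [0,1,2,4,6,9]=1  [1,2,4,6,9,10]=6  [2,4,6,7,9,10]=15  [2,4,6,8,9,10]=15  [3,4,6,8,9,10]=20  [3,5,7,8,9,10]=36  [3,6,7,8,9,10]=45  [4,5,6,7,9,10]=20  [4,6,7,8,9,10]=40  [5,6,7,8,9,10]=45
  size 7 → [0,1,2,4,6,9,10]=7  [1,2,4,6,7,9,10]=21  [1,2,4,6,8,9,10]=21  [2,3,4,6,8,9,10]=35  [2,4,5,6,7,9,10]=35  [2,4,6,7,8,9,10]=70  [3,4,6,7,8,9,10]=105  [3,5,6,7,8,9,10]=126  [4,5,6,7,8,9,10]=105
  size 8 → [0,1,2,4,6,7,9,10]=28  [0,1,2,4,6,8,9,10]=28  [1,2,3,4,6,8,9,10]=56  [1,2,4,5,6,7,9,10]=56  [1,2,4,6,7,8,9,10]=112  [2,3,4,6,7,8,9,10]=210  [2,4,5,6,7,8,9,10]=210  [3,4,5,6,7,8,9,10]=336
  size 9 → [0,1,2,3,4,6,8,9,10]=84  [0,1,2,4,5,6,7,9,10]=84  [0,1,2,4,6,7,8,9,10]=168  [1,2,3,4,6,7,8,9,10]=378  [1,2,4,5,6,7,8,9,10]=378  [2,3,4,5,6,7,8,9,10]=756
  first=0(x) contributes 1512
  first=3(c) contributes 630
  first=5(b) contributes 630
|[w]| = 2772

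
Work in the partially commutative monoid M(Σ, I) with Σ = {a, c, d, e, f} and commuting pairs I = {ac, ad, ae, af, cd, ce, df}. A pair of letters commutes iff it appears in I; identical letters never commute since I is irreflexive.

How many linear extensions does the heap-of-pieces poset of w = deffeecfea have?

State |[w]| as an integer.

30

0(d) covers ∅
1(e) covers 0:d
2(f) covers 1:e
3(f) covers 2:f
4(e) covers 3:f
5(e) covers 4:e
6(c) covers 3:f
7(f) covers 5:e, 6:c
8(e) covers 7:f
9(a) covers ∅
floor of heap: 0:d, 9:a
completions by unplaced set U, small U first (add the entries for U minus each lowest piece of U):
  |U|=1: {8}:1  {9}:1
  |U|=2: {7,8}:1  {8,9}:2
  |U|=3: {5,7,8}:1  {6,7,8}:1  {7,8,9}:3
  |U|=4: {4,5,7,8}:1  {5,6,7,8}:2  {5,7,8,9}:4  {6,7,8,9}:4
  |U|=5: {4,5,6,7,8}:3  {4,5,7,8,9}:5  {5,6,7,8,9}:10
  |U|=6: {3,4,5,6,7,8}:3  {4,5,6,7,8,9}:18
  |U|=7: {2,3,4,5,6,7,8}:3  {3,4,5,6,7,8,9}:21
  |U|=8: {1,2,3,4,5,6,7,8}:3  {2,3,4,5,6,7,8,9}:24
  start at 0(d): 27
  start at 9(a): 3
sum over floor = 30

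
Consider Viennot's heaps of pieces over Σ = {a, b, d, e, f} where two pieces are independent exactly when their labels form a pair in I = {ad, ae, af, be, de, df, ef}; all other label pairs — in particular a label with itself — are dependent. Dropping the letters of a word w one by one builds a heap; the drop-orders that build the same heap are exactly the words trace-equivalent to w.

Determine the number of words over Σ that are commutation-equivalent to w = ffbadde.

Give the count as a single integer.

21

drop 0:f onto floor
drop 1:f onto {0:f}
drop 2:b onto {1:f}
drop 3:a onto {2:b}
drop 4:d onto {2:b}
drop 5:d onto {4:d}
drop 6:e onto floor
ground layer = {0:f, 6:e}
drop-orders for the pieces not yet dropped (sum over which currently-grounded one goes next):
  1 to go: {3} 1  {5} 1  {6} 1
  2 to go: {3,5} 2  {3,6} 2  {4,5} 1  {5,6} 2
  3 to go: {3,4,5} 3  {3,5,6} 6  {4,5,6} 3
  4 to go: {2,3,4,5} 3  {3,4,5,6} 12
  5 to go: {1,2,3,4,5} 3  {2,3,4,5,6} 15
  if 0:f drops first: 18 orders
  if 6:e drops first: 3 orders
heap linearizations: 21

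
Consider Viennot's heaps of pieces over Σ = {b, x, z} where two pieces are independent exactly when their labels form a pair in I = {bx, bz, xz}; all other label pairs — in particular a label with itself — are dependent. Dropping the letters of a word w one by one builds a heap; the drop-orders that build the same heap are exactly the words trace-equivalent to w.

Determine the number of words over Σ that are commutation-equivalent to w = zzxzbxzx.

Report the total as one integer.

280

drop 0:z onto floor
drop 1:z onto {0:z}
drop 2:x onto floor
drop 3:z onto {1:z}
drop 4:b onto floor
drop 5:x onto {2:x}
drop 6:z onto {3:z}
drop 7:x onto {5:x}
ground layer = {0:z, 2:x, 4:b}
drop-orders for the pieces not yet dropped (sum over which currently-grounded one goes next):
  1 to go: {4} 1  {6} 1  {7} 1
  2 to go: {3,6} 1  {4,6} 2  {4,7} 2  {5,7} 1  {6,7} 2
  3 to go: {1,3,6} 1  {2,5,7} 1  {3,4,6} 3  {3,6,7} 3  {4,5,7} 3  {4,6,7} 6  {5,6,7} 3
  4 to go: {0,1,3,6} 1  {1,3,4,6} 4  {1,3,6,7} 4  {2,4,5,7} 4  {2,5,6,7} 4  {3,4,6,7} 12  {3,5,6,7} 6  {4,5,6,7} 12
  5 to go: {0,1,3,4,6} 5  {0,1,3,6,7} 5  {1,3,4,6,7} 20  {1,3,5,6,7} 10  {2,3,5,6,7} 10  {2,4,5,6,7} 20  {3,4,5,6,7} 30
  6 to go: {0,1,3,4,6,7} 30  {0,1,3,5,6,7} 15  {1,2,3,5,6,7} 20  {1,3,4,5,6,7} 60  {2,3,4,5,6,7} 60
  if 0:z drops first: 140 orders
  if 2:x drops first: 105 orders
  if 4:b drops first: 35 orders
heap linearizations: 280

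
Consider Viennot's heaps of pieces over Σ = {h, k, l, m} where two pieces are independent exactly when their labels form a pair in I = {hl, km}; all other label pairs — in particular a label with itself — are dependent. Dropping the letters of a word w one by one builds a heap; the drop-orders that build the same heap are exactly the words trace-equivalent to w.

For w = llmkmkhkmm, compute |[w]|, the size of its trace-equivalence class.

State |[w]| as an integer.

piece 0:l — minimal
piece 1:l rests on {0:l}
piece 2:m rests on {1:l}
piece 3:k rests on {1:l}
piece 4:m rests on {2:m}
piece 5:k rests on {3:k}
piece 6:h rests on {4:m, 5:k}
piece 7:k rests on {6:h}
piece 8:m rests on {6:h}
piece 9:m rests on {8:m}
minimal pieces: {0:l}
ways to finish when only these pieces remain (= sum over removing one remaining piece with nothing left below it):
  1 left: {7}→1  {9}→1
  2 left: {7,9}→2  {8,9}→1
  3 left: {7,8,9}→3
  4 left: {6,7,8,9}→3
  5 left: {4,6,7,8,9}→3  {5,6,7,8,9}→3
  6 left: {2,4,6,7,8,9}→3  {3,5,6,7,8,9}→3  {4,5,6,7,8,9}→6
  7 left: {2,4,5,6,7,8,9}→9  {3,4,5,6,7,8,9}→9
  8 left: {2,3,4,5,6,7,8,9}→18
  placing 0:l first → 18 extensions

18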